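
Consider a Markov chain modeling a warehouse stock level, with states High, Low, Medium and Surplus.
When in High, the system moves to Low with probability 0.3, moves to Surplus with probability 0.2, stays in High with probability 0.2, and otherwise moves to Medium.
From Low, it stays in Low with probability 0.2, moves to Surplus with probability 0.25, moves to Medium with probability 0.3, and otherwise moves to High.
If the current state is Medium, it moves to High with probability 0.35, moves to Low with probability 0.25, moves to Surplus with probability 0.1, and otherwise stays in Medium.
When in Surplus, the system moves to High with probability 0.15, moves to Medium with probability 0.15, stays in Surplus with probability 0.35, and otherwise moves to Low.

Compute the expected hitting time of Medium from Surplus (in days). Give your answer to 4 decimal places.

4.4888

Let t(s) be the expected number of days to first reach Medium from state s, with t(Medium) = 0. Conditioning on the first day:
t(High) = 1 + 0.2·t(High) + 0.3·t(Low) + 0.2·t(Surplus)
t(Low) = 1 + 0.25·t(High) + 0.2·t(Low) + 0.25·t(Surplus)
t(Surplus) = 1 + 0.15·t(High) + 0.35·t(Low) + 0.35·t(Surplus)
Solving: t(High) = 3.8139, t(Low) = 3.8446, t(Surplus) = 4.4888.
Expected days from Surplus to Medium: 4.4888.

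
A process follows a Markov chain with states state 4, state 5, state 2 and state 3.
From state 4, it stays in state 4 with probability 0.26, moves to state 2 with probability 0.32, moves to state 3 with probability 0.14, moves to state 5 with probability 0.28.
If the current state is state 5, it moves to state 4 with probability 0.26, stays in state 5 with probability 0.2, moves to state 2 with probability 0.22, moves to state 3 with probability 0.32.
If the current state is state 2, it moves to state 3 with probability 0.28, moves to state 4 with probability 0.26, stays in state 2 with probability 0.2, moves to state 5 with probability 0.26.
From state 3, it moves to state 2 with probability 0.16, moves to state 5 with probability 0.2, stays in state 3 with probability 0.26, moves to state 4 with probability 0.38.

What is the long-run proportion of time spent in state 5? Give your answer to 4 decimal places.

0.2369

Let the stationary distribution be π with π = πP and π_1 + π_2 + π_3 + π_4 = 1.
π_1 = 0.26·π_1 + 0.26·π_2 + 0.26·π_3 + 0.38·π_4
π_2 = 0.28·π_1 + 0.2·π_2 + 0.26·π_3 + 0.2·π_4
π_3 = 0.32·π_1 + 0.22·π_2 + 0.2·π_3 + 0.16·π_4
Solving with the normalization constraint gives π = (0.2893, 0.2369, 0.2297, 0.2441).
So the stationary probability of state 5 is 0.2369.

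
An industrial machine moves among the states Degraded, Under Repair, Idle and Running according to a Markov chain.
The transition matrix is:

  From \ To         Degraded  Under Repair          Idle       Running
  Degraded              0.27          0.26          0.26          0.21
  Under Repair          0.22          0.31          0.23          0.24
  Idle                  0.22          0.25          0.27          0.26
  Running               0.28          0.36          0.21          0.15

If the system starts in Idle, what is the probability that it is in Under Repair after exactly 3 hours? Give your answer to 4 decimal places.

Propagate the distribution vector 3 hours from Idle.
After 0 hours: (0.0000, 0.0000, 1.0000, 0.0000)
After 1 hour: (0.2200, 0.2500, 0.2700, 0.2600)
After 2 hours: (0.2466, 0.2958, 0.2422, 0.2154)
After 3 hours: (0.2453, 0.2939, 0.2428, 0.2181)
P(in Under Repair after 3 hours) = 0.2939

0.2939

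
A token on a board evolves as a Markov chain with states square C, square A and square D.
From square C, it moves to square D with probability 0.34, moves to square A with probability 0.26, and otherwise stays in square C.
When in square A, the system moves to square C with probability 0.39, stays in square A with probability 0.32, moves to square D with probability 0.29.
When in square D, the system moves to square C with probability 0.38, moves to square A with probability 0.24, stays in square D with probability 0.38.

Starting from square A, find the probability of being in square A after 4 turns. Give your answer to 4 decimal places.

Propagate the distribution vector 4 turns from square A.
After 0 turns: (0.0000, 1.0000, 0.0000)
After 1 turn: (0.3900, 0.3200, 0.2900)
After 2 turns: (0.3910, 0.2734, 0.3356)
After 3 turns: (0.3906, 0.2697, 0.3398)
After 4 turns: (0.3905, 0.2694, 0.3401)
P(in square A after 4 turns) = 0.2694

0.2694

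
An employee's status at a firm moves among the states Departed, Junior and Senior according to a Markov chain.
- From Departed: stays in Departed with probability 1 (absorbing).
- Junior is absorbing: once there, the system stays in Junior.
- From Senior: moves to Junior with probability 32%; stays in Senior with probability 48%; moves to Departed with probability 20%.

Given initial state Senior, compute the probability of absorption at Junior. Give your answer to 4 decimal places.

Let h(s) be the probability of absorption at Junior starting from transient state s. Then h(Junior) = 1 and h(Departed) = 0. By first-step analysis:
h(Senior) = 0.2·0 + 0.32·1 + 0.48·h(Senior)
Solving: h(Senior) = 0.6154.
Starting from Senior, the probability is 0.6154.

0.6154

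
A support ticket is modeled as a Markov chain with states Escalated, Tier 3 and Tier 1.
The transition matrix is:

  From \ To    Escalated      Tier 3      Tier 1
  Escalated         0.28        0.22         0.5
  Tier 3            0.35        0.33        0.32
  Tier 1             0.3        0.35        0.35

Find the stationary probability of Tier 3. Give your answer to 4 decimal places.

Let the stationary distribution be π with π = πP and π_1 + π_2 + π_3 = 1.
π_1 = 0.28·π_1 + 0.35·π_2 + 0.3·π_3
π_2 = 0.22·π_1 + 0.33·π_2 + 0.35·π_3
Solving with the normalization constraint gives π = (0.3090, 0.3038, 0.3872).
So the stationary probability of Tier 3 is 0.3038.

0.3038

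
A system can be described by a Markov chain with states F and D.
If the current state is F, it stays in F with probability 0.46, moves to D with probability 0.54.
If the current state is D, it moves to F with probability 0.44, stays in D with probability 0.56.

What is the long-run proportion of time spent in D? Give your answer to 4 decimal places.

0.5510

Let the stationary distribution be π with π = πP and π_1 + π_2 = 1.
π_1 = 0.46·π_1 + 0.44·π_2
Solving with the normalization constraint gives π = (0.4490, 0.5510).
So the stationary probability of D is 0.5510.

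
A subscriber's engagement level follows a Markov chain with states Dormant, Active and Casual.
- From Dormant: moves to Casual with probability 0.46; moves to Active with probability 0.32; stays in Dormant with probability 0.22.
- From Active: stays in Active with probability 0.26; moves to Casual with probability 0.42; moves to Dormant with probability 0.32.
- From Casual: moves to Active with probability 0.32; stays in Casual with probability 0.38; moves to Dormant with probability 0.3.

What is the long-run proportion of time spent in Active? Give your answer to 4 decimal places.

0.3019

Let the stationary distribution be π with π = πP and π_1 + π_2 + π_3 = 1.
π_1 = 0.22·π_1 + 0.32·π_2 + 0.3·π_3
π_2 = 0.32·π_1 + 0.26·π_2 + 0.32·π_3
Solving with the normalization constraint gives π = (0.2834, 0.3019, 0.4147).
So the stationary probability of Active is 0.3019.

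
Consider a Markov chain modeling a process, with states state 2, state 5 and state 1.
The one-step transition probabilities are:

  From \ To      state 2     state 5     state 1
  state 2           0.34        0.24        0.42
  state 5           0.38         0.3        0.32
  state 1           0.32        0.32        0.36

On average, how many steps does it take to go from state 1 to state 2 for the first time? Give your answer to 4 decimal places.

Let t(s) be the expected number of steps to first reach state 2 from state s, with t(state 2) = 0. Conditioning on the first step:
t(state 5) = 1 + 0.3·t(state 5) + 0.32·t(state 1)
t(state 1) = 1 + 0.32·t(state 5) + 0.36·t(state 1)
Solving: t(state 5) = 2.7778, t(state 1) = 2.9514.
Expected steps from state 1 to state 2: 2.9514.

2.9514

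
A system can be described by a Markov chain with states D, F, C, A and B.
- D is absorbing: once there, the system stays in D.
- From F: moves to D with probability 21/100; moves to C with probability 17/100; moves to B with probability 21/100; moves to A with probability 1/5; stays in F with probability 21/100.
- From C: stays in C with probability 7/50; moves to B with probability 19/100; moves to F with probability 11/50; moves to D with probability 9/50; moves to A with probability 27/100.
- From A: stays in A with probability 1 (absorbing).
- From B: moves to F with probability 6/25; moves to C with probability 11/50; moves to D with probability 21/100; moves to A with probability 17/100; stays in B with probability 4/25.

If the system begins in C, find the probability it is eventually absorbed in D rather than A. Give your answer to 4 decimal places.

0.4494

Let h(s) be the probability of absorption at D starting from transient state s. Then h(D) = 1 and h(A) = 0. By first-step analysis:
h(F) = 0.21·1 + 0.21·h(F) + 0.17·h(C) + 0.2·0 + 0.21·h(B)
h(C) = 0.18·1 + 0.22·h(F) + 0.14·h(C) + 0.27·0 + 0.19·h(B)
h(B) = 0.21·1 + 0.24·h(F) + 0.22·h(C) + 0.17·0 + 0.16·h(B)
Solving: h(F) = 0.4981, h(C) = 0.4494, h(B) = 0.5100.
Starting from C, the probability is 0.4494.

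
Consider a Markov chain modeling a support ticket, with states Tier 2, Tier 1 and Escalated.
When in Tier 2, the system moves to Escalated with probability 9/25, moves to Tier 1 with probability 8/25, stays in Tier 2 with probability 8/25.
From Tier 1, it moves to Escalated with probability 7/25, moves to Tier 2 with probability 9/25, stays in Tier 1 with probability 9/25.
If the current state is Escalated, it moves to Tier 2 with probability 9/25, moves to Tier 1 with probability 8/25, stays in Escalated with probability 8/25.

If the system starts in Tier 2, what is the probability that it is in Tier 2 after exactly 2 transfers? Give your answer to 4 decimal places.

Sum over the intermediate state after 1 transfer:
P = P(Tier 2→Tier 2)·P(Tier 2→Tier 2) + P(Tier 2→Tier 1)·P(Tier 1→Tier 2) + P(Tier 2→Escalated)·P(Escalated→Tier 2)
  = 0.32×0.32 + 0.32×0.36 + 0.36×0.36
  = 0.1024 + 0.1152 + 0.1296 = 0.3472

0.3472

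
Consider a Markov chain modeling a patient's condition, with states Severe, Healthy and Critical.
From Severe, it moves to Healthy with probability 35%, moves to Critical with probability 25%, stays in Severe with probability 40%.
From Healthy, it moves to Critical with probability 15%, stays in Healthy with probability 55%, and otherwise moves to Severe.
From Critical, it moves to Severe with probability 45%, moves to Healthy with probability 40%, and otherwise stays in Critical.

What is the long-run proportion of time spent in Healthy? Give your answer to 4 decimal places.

Let the stationary distribution be π with π = πP and π_1 + π_2 + π_3 = 1.
π_1 = 0.4·π_1 + 0.3·π_2 + 0.45·π_3
π_2 = 0.35·π_1 + 0.55·π_2 + 0.4·π_3
Solving with the normalization constraint gives π = (0.3644, 0.4492, 0.1864).
So the stationary probability of Healthy is 0.4492.

0.4492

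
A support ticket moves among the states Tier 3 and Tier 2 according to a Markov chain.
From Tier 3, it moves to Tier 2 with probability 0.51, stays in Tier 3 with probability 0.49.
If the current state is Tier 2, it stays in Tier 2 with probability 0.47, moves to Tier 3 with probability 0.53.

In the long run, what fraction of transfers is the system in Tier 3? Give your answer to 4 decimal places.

0.5096

Let the stationary distribution be π with π = πP and π_1 + π_2 = 1.
π_1 = 0.49·π_1 + 0.53·π_2
Solving with the normalization constraint gives π = (0.5096, 0.4904).
So the stationary probability of Tier 3 is 0.5096.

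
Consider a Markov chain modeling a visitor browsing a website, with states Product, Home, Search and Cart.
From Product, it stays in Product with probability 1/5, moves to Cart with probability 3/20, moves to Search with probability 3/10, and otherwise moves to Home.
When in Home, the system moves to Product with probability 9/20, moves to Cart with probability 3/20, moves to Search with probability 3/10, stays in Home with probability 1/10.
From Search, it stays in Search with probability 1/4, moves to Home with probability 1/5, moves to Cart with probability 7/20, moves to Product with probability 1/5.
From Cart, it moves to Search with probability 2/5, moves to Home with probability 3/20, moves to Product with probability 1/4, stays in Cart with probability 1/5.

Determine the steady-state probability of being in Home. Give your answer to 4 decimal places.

0.2076

Let the stationary distribution be π with π = πP and π_1 + π_2 + π_3 + π_4 = 1.
π_1 = 0.2·π_1 + 0.45·π_2 + 0.2·π_3 + 0.25·π_4
π_2 = 0.35·π_1 + 0.1·π_2 + 0.2·π_3 + 0.15·π_4
π_3 = 0.3·π_1 + 0.3·π_2 + 0.25·π_3 + 0.4·π_4
Solving with the normalization constraint gives π = (0.2630, 0.2076, 0.3069, 0.2225).
So the stationary probability of Home is 0.2076.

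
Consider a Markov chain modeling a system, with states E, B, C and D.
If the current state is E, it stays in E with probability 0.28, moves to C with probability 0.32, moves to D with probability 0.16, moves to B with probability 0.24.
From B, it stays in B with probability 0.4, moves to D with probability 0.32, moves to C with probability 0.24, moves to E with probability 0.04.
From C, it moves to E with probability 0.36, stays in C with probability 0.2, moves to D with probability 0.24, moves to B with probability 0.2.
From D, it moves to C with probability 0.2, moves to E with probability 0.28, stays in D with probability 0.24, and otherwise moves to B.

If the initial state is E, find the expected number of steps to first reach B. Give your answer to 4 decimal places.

Let t(s) be the expected number of steps to first reach B from state s, with t(B) = 0. Conditioning on the first step:
t(E) = 1 + 0.28·t(E) + 0.32·t(C) + 0.16·t(D)
t(C) = 1 + 0.36·t(E) + 0.2·t(C) + 0.24·t(D)
t(D) = 1 + 0.28·t(E) + 0.2·t(C) + 0.24·t(D)
Solving: t(E) = 4.2142, t(C) = 4.3504, t(D) = 4.0132.
Expected steps from E to B: 4.2142.

4.2142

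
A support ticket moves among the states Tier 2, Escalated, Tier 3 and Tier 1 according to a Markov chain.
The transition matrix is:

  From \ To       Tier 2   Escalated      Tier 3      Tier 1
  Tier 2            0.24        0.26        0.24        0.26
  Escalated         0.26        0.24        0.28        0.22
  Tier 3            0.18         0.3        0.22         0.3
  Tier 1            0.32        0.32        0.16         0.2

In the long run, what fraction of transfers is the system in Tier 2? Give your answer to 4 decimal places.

0.2514

Let the stationary distribution be π with π = πP and π_1 + π_2 + π_3 + π_4 = 1.
π_1 = 0.24·π_1 + 0.26·π_2 + 0.18·π_3 + 0.32·π_4
π_2 = 0.26·π_1 + 0.24·π_2 + 0.3·π_3 + 0.32·π_4
π_3 = 0.24·π_1 + 0.28·π_2 + 0.22·π_3 + 0.16·π_4
Solving with the normalization constraint gives π = (0.2514, 0.2781, 0.2271, 0.2434).
So the stationary probability of Tier 2 is 0.2514.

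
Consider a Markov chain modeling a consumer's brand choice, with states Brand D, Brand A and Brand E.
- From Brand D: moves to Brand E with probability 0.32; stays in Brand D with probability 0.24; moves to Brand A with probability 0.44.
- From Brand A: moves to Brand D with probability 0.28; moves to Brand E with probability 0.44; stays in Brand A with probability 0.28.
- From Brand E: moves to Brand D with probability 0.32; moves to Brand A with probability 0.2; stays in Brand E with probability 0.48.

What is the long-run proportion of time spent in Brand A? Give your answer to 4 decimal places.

Let the stationary distribution be π with π = πP and π_1 + π_2 + π_3 = 1.
π_1 = 0.24·π_1 + 0.28·π_2 + 0.32·π_3
π_2 = 0.44·π_1 + 0.28·π_2 + 0.2·π_3
Solving with the normalization constraint gives π = (0.2855, 0.2919, 0.4226).
So the stationary probability of Brand A is 0.2919.

0.2919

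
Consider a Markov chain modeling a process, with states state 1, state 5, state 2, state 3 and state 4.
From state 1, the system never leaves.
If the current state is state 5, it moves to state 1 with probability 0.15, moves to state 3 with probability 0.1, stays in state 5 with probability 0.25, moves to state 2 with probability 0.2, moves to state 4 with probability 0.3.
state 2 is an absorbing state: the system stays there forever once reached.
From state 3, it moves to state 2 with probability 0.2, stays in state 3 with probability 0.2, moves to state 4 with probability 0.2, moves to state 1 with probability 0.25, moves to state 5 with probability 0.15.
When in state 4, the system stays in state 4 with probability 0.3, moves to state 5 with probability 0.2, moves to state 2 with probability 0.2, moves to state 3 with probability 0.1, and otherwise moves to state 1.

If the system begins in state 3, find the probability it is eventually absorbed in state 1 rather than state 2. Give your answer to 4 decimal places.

Let h(s) be the probability of absorption at state 1 starting from transient state s. Then h(state 1) = 1 and h(state 2) = 0. By first-step analysis:
h(state 5) = 0.15·1 + 0.25·h(state 5) + 0.2·0 + 0.1·h(state 3) + 0.3·h(state 4)
h(state 3) = 0.25·1 + 0.15·h(state 5) + 0.2·0 + 0.2·h(state 3) + 0.2·h(state 4)
h(state 4) = 0.2·1 + 0.2·h(state 5) + 0.2·0 + 0.1·h(state 3) + 0.3·h(state 4)
Solving: h(state 5) = 0.4675, h(state 3) = 0.5237, h(state 4) = 0.4941.
Starting from state 3, the probability is 0.5237.

0.5237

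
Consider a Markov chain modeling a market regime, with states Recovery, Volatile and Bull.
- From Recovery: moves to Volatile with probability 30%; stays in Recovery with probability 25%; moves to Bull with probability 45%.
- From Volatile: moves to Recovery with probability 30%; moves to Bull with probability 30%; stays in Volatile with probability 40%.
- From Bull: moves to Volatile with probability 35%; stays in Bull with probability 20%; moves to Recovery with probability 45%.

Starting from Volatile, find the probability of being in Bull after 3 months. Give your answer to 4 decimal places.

Propagate the distribution vector 3 months from Volatile.
After 0 months: (0.0000, 1.0000, 0.0000)
After 1 month: (0.3000, 0.4000, 0.3000)
After 2 months: (0.3300, 0.3550, 0.3150)
After 3 months: (0.3308, 0.3513, 0.3180)
P(in Bull after 3 months) = 0.3180

0.3180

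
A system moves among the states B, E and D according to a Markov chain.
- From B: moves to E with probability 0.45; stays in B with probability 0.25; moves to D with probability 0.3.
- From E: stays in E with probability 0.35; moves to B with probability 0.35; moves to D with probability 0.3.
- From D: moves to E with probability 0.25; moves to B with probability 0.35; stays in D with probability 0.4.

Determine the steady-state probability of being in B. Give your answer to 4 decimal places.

Let the stationary distribution be π with π = πP and π_1 + π_2 + π_3 = 1.
π_1 = 0.25·π_1 + 0.35·π_2 + 0.35·π_3
π_2 = 0.45·π_1 + 0.35·π_2 + 0.25·π_3
Solving with the normalization constraint gives π = (0.3182, 0.3485, 0.3333).
So the stationary probability of B is 0.3182.

0.3182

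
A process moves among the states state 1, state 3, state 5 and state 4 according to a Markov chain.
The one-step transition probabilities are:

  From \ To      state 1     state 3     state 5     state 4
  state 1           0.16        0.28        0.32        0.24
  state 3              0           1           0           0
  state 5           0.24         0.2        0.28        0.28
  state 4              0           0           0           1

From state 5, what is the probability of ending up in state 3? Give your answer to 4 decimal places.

Let h(s) be the probability of absorption at state 3 starting from transient state s. Then h(state 3) = 1 and h(state 4) = 0. By first-step analysis:
h(state 1) = 0.16·h(state 1) + 0.28·1 + 0.32·h(state 5) + 0.24·0
h(state 5) = 0.24·h(state 1) + 0.2·1 + 0.28·h(state 5) + 0.28·0
Solving: h(state 1) = 0.5030, h(state 5) = 0.4455.
Starting from state 5, the probability is 0.4455.

0.4455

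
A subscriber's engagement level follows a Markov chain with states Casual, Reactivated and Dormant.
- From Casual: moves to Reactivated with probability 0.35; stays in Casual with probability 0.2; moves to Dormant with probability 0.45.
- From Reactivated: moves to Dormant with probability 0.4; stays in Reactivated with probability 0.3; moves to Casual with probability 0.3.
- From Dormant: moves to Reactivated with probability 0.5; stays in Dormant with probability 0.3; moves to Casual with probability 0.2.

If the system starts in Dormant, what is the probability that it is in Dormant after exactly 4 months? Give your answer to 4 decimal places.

Propagate the distribution vector 4 months from Dormant.
After 0 months: (0.0000, 0.0000, 1.0000)
After 1 month: (0.2000, 0.5000, 0.3000)
After 2 months: (0.2500, 0.3700, 0.3800)
After 3 months: (0.2370, 0.3885, 0.3745)
After 4 months: (0.2389, 0.3868, 0.3744)
P(in Dormant after 4 months) = 0.3744

0.3744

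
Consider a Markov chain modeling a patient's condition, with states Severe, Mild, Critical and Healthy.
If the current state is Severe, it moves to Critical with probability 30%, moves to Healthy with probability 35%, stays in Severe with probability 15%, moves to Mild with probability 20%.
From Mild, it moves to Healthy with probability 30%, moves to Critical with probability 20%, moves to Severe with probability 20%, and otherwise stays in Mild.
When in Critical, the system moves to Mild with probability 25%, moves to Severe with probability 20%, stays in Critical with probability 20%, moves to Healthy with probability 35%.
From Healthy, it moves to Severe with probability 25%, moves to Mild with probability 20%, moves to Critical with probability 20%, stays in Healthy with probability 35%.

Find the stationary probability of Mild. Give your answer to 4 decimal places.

0.2345

Let the stationary distribution be π with π = πP and π_1 + π_2 + π_3 + π_4 = 1.
π_1 = 0.15·π_1 + 0.2·π_2 + 0.2·π_3 + 0.25·π_4
π_2 = 0.2·π_1 + 0.3·π_2 + 0.25·π_3 + 0.2·π_4
π_3 = 0.3·π_1 + 0.2·π_2 + 0.2·π_3 + 0.2·π_4
Solving with the normalization constraint gives π = (0.2066, 0.2345, 0.2207, 0.3383).
So the stationary probability of Mild is 0.2345.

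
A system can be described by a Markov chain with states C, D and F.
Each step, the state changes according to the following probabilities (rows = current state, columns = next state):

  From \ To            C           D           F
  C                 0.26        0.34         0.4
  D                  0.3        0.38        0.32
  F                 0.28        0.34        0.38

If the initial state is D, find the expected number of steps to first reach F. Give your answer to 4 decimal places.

2.9148

Let t(s) be the expected number of steps to first reach F from state s, with t(F) = 0. Conditioning on the first step:
t(C) = 1 + 0.26·t(C) + 0.34·t(D)
t(D) = 1 + 0.3·t(C) + 0.38·t(D)
Solving: t(C) = 2.6906, t(D) = 2.9148.
Expected steps from D to F: 2.9148.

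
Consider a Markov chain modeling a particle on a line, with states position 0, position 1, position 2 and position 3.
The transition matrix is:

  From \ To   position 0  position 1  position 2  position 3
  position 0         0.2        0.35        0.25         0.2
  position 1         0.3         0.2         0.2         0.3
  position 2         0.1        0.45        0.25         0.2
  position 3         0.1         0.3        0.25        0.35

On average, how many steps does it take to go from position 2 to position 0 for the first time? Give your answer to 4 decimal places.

Let t(s) be the expected number of steps to first reach position 0 from state s, with t(position 0) = 0. Conditioning on the first step:
t(position 1) = 1 + 0.2·t(position 1) + 0.2·t(position 2) + 0.3·t(position 3)
t(position 2) = 1 + 0.45·t(position 1) + 0.25·t(position 2) + 0.2·t(position 3)
t(position 3) = 1 + 0.3·t(position 1) + 0.25·t(position 2) + 0.35·t(position 3)
Solving: t(position 1) = 5.0912, t(position 2) = 6.0449, t(position 3) = 6.2132.
Expected steps from position 2 to position 0: 6.0449.

6.0449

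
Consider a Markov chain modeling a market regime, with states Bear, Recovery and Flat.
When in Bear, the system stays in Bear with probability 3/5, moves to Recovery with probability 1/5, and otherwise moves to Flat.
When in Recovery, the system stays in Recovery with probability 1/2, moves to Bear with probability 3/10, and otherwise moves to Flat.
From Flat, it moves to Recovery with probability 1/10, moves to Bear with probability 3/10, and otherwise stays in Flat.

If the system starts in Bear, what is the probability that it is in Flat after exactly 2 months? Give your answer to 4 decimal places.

Sum over the intermediate state after 1 month:
P = P(Bear→Bear)·P(Bear→Flat) + P(Bear→Recovery)·P(Recovery→Flat) + P(Bear→Flat)·P(Flat→Flat)
  = 0.6×0.2 + 0.2×0.2 + 0.2×0.6
  = 0.1200 + 0.0400 + 0.1200 = 0.2800

0.2800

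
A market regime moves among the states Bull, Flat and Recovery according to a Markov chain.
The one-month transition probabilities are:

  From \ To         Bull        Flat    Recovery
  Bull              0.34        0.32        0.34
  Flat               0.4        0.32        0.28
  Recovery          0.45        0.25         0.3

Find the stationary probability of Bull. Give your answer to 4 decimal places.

0.3920

Let the stationary distribution be π with π = πP and π_1 + π_2 + π_3 = 1.
π_1 = 0.34·π_1 + 0.4·π_2 + 0.45·π_3
π_2 = 0.32·π_1 + 0.32·π_2 + 0.25·π_3
Solving with the normalization constraint gives π = (0.3920, 0.2983, 0.3097).
So the stationary probability of Bull is 0.3920.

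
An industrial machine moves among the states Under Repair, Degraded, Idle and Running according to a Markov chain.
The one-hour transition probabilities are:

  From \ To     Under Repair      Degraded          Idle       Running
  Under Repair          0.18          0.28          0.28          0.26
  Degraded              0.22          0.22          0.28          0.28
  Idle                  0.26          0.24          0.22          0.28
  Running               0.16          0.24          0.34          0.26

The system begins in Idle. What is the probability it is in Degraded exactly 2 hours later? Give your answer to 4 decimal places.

Propagate the distribution vector 2 hours from Idle.
After 0 hours: (0.0000, 0.0000, 1.0000, 0.0000)
After 1 hour: (0.2600, 0.2400, 0.2200, 0.2800)
After 2 hours: (0.2016, 0.2456, 0.2836, 0.2692)
P(in Degraded after 2 hours) = 0.2456

0.2456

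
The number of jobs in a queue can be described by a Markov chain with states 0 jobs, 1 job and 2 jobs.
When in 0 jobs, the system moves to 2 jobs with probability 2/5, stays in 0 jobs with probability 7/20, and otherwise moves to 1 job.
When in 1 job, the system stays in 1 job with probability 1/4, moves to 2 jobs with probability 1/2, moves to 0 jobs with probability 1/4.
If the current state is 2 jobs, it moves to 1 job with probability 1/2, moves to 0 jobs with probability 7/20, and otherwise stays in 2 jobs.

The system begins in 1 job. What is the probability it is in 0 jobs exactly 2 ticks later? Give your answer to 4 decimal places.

Sum over the intermediate state after 1 tick:
P = P(1 job→0 jobs)·P(0 jobs→0 jobs) + P(1 job→1 job)·P(1 job→0 jobs) + P(1 job→2 jobs)·P(2 jobs→0 jobs)
  = 0.25×0.35 + 0.25×0.25 + 0.5×0.35
  = 0.0875 + 0.0625 + 0.1750 = 0.3250

0.3250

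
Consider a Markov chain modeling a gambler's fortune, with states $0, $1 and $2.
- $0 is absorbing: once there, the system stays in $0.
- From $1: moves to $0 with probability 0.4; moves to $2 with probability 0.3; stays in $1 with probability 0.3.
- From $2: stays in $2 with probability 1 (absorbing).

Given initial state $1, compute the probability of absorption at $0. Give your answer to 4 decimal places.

0.5714

Let h(s) be the probability of absorption at $0 starting from transient state s. Then h($0) = 1 and h($2) = 0. By first-step analysis:
h($1) = 0.4·1 + 0.3·h($1) + 0.3·0
Solving: h($1) = 0.5714.
Starting from $1, the probability is 0.5714.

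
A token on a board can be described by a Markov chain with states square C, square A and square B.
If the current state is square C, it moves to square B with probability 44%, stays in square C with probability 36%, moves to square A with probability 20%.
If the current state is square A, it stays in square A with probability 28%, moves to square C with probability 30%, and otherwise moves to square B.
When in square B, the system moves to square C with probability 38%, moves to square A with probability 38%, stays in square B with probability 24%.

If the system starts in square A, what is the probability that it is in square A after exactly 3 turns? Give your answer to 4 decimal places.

Propagate the distribution vector 3 turns from square A.
After 0 turns: (0.0000, 1.0000, 0.0000)
After 1 turn: (0.3000, 0.2800, 0.4200)
After 2 turns: (0.3516, 0.2980, 0.3504)
After 3 turns: (0.3491, 0.2869, 0.3640)
P(in square A after 3 turns) = 0.2869

0.2869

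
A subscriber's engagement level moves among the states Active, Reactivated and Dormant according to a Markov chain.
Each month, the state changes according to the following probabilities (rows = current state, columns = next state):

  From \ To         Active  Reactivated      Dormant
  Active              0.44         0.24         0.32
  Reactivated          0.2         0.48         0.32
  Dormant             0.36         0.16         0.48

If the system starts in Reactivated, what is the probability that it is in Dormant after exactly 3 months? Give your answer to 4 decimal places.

0.3794

Propagate the distribution vector 3 months from Reactivated.
After 0 months: (0.0000, 1.0000, 0.0000)
After 1 month: (0.2000, 0.4800, 0.3200)
After 2 months: (0.2992, 0.3296, 0.3712)
After 3 months: (0.3312, 0.2894, 0.3794)
P(in Dormant after 3 months) = 0.3794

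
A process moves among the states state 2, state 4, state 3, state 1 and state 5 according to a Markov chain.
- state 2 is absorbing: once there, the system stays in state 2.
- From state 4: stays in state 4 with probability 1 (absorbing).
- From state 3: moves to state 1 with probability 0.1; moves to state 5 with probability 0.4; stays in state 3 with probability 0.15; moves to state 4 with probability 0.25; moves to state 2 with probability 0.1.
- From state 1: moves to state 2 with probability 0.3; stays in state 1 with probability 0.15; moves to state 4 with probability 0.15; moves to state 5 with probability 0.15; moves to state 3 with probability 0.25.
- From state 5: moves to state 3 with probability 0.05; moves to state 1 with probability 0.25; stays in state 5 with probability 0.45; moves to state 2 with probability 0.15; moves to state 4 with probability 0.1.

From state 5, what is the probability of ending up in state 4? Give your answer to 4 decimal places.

Let h(s) be the probability of absorption at state 4 starting from transient state s. Then h(state 4) = 1 and h(state 2) = 0. By first-step analysis:
h(state 3) = 0.1·0 + 0.25·1 + 0.15·h(state 3) + 0.1·h(state 1) + 0.4·h(state 5)
h(state 1) = 0.3·0 + 0.15·1 + 0.25·h(state 3) + 0.15·h(state 1) + 0.15·h(state 5)
h(state 5) = 0.15·0 + 0.1·1 + 0.05·h(state 3) + 0.25·h(state 1) + 0.45·h(state 5)
Solving: h(state 3) = 0.5380, h(state 1) = 0.4082, h(state 5) = 0.4163.
Starting from state 5, the probability is 0.4163.

0.4163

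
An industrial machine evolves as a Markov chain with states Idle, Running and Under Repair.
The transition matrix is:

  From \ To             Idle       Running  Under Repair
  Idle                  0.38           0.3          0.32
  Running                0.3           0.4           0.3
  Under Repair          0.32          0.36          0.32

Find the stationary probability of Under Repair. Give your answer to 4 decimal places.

Let the stationary distribution be π with π = πP and π_1 + π_2 + π_3 = 1.
π_1 = 0.38·π_1 + 0.3·π_2 + 0.32·π_3
π_2 = 0.3·π_1 + 0.4·π_2 + 0.36·π_3
Solving with the normalization constraint gives π = (0.3329, 0.3542, 0.3129).
So the stationary probability of Under Repair is 0.3129.

0.3129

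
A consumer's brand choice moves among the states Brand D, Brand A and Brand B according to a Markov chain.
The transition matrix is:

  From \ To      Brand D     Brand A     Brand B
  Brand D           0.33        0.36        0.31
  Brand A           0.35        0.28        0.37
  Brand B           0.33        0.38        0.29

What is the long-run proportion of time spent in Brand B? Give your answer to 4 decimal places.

Let the stationary distribution be π with π = πP and π_1 + π_2 + π_3 = 1.
π_1 = 0.33·π_1 + 0.35·π_2 + 0.33·π_3
π_2 = 0.36·π_1 + 0.28·π_2 + 0.38·π_3
Solving with the normalization constraint gives π = (0.3368, 0.3393, 0.3239).
So the stationary probability of Brand B is 0.3239.

0.3239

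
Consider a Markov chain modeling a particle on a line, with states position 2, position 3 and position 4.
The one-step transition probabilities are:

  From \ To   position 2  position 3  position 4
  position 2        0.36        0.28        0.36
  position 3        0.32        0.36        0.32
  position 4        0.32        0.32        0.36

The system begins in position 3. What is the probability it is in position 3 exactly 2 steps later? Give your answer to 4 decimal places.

0.3216

Sum over the intermediate state after 1 step:
P = P(position 3→position 2)·P(position 2→position 3) + P(position 3→position 3)·P(position 3→position 3) + P(position 3→position 4)·P(position 4→position 3)
  = 0.32×0.28 + 0.36×0.36 + 0.32×0.32
  = 0.0896 + 0.1296 + 0.1024 = 0.3216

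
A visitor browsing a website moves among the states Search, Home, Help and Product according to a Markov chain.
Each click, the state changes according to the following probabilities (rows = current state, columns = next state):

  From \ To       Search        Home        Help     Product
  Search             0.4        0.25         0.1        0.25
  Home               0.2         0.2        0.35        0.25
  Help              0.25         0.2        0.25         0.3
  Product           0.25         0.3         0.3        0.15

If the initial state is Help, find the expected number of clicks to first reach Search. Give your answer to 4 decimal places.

4.1886

Let t(s) be the expected number of clicks to first reach Search from state s, with t(Search) = 0. Conditioning on the first click:
t(Home) = 1 + 0.2·t(Home) + 0.35·t(Help) + 0.25·t(Product)
t(Help) = 1 + 0.2·t(Home) + 0.25·t(Help) + 0.3·t(Product)
t(Product) = 1 + 0.3·t(Home) + 0.3·t(Help) + 0.15·t(Product)
Solving: t(Home) = 4.3971, t(Help) = 4.1886, t(Product) = 4.2067.
Expected clicks from Help to Search: 4.1886.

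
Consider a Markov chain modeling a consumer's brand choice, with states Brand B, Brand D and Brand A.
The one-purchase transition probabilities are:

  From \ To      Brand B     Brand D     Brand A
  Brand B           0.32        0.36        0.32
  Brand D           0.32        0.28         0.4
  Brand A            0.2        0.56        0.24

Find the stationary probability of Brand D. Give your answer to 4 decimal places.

Let the stationary distribution be π with π = πP and π_1 + π_2 + π_3 = 1.
π_1 = 0.32·π_1 + 0.32·π_2 + 0.2·π_3
π_2 = 0.36·π_1 + 0.28·π_2 + 0.56·π_3
Solving with the normalization constraint gives π = (0.2809, 0.3936, 0.3255).
So the stationary probability of Brand D is 0.3936.

0.3936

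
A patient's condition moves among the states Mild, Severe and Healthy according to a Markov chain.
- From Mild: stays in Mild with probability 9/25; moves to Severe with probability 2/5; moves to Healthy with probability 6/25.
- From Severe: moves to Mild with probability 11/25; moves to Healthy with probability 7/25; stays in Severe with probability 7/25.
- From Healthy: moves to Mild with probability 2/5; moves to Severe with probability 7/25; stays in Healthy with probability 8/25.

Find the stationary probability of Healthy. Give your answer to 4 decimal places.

0.2751

Let the stationary distribution be π with π = πP and π_1 + π_2 + π_3 = 1.
π_1 = 0.36·π_1 + 0.44·π_2 + 0.4·π_3
π_2 = 0.4·π_1 + 0.28·π_2 + 0.28·π_3
Solving with the normalization constraint gives π = (0.3972, 0.3277, 0.2751).
So the stationary probability of Healthy is 0.2751.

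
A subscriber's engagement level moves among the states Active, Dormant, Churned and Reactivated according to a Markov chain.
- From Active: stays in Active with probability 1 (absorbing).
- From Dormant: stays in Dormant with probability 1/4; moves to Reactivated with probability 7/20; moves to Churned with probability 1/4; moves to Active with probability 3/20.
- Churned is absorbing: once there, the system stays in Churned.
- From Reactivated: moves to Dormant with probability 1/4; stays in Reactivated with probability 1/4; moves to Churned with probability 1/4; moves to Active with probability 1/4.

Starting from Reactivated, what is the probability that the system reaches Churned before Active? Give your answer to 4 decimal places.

Let h(s) be the probability of absorption at Churned starting from transient state s. Then h(Churned) = 1 and h(Active) = 0. By first-step analysis:
h(Dormant) = 0.15·0 + 0.25·h(Dormant) + 0.25·1 + 0.35·h(Reactivated)
h(Reactivated) = 0.25·0 + 0.25·h(Dormant) + 0.25·1 + 0.25·h(Reactivated)
Solving: h(Dormant) = 0.5789, h(Reactivated) = 0.5263.
Starting from Reactivated, the probability is 0.5263.

0.5263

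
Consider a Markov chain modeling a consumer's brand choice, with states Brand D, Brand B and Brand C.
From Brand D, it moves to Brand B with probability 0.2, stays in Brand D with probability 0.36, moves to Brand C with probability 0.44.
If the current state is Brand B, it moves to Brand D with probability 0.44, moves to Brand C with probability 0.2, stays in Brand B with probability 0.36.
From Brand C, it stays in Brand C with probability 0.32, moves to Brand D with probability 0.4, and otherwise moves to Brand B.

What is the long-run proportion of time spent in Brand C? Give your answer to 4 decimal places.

Let the stationary distribution be π with π = πP and π_1 + π_2 + π_3 = 1.
π_1 = 0.36·π_1 + 0.44·π_2 + 0.4·π_3
π_2 = 0.2·π_1 + 0.36·π_2 + 0.28·π_3
Solving with the normalization constraint gives π = (0.3950, 0.2700, 0.3350).
So the stationary probability of Brand C is 0.3350.

0.3350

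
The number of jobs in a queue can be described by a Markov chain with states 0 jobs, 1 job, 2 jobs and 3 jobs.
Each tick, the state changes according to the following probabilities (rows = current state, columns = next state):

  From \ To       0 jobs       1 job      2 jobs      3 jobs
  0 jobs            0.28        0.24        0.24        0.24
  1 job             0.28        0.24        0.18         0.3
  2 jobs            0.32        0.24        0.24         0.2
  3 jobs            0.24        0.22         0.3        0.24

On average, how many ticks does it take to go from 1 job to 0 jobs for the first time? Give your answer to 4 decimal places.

Let t(s) be the expected number of ticks to first reach 0 jobs from state s, with t(0 jobs) = 0. Conditioning on the first tick:
t(1 job) = 1 + 0.24·t(1 job) + 0.18·t(2 jobs) + 0.3·t(3 jobs)
t(2 jobs) = 1 + 0.24·t(1 job) + 0.24·t(2 jobs) + 0.2·t(3 jobs)
t(3 jobs) = 1 + 0.22·t(1 job) + 0.3·t(2 jobs) + 0.24·t(3 jobs)
Solving: t(1 job) = 3.5903, t(2 jobs) = 3.4251, t(3 jobs) = 3.7071.
Expected ticks from 1 job to 0 jobs: 3.5903.

3.5903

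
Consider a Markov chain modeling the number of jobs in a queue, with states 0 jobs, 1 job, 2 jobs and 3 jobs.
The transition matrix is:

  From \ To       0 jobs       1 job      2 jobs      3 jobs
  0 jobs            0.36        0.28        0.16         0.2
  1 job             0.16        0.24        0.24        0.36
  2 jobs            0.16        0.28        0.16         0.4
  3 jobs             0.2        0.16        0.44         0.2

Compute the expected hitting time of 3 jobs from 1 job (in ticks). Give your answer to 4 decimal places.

Let t(s) be the expected number of ticks to first reach 3 jobs from state s, with t(3 jobs) = 0. Conditioning on the first tick:
t(0 jobs) = 1 + 0.36·t(0 jobs) + 0.28·t(1 job) + 0.16·t(2 jobs)
t(1 job) = 1 + 0.16·t(0 jobs) + 0.24·t(1 job) + 0.24·t(2 jobs)
t(2 jobs) = 1 + 0.16·t(0 jobs) + 0.28·t(1 job) + 0.16·t(2 jobs)
Solving: t(0 jobs) = 3.5793, t(1 job) = 2.9736, t(2 jobs) = 2.8634.
Expected ticks from 1 job to 3 jobs: 2.9736.

2.9736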